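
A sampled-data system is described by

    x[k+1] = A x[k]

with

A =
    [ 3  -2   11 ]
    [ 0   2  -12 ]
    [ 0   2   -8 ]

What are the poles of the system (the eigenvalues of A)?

det(zI - A) = z^3 - (tr A)z^2 + (M11 + M22 + M33)z - det A, where Mii is the 2×2 principal minor of A obtained by deleting row i and column i.
tr A = 3 + 2 + (-8) = -3; M11 = 2·(-8) - (-12)·2 = -16 - (-24) = 8; M22 = 3·(-8) - 11·0 = -24 - 0 = -24; M33 = 3·2 - (-2)·0 = 6 - 0 = 6; sum of minors = -10.
det A = 3·(2·(-8) - (-12)·2) - (-2)·(0·(-8) - (-12)·0) + 11·(0·2 - 2·0) = 3·8 - (-2)·0 + 11·0 = 24.
So p(z) = det(zI - A) = z^3 + 3z^2 - 10z - 24.
Rational-root test: any integer root divides -24. Testing small divisors, z = -2 works: p(-2) = -8 + 12 + 20 + (-24) = 0, so (z + 2) is a factor.
Dividing, p(z) = (z + 2)(z^2 + z - 12).
Factor z^2 + z - 12: two numbers with sum -1 and product -12 are 3 and -4, so z^2 + z - 12 = (z - 3)(z + 4).
Hence p(z) = (z - 3) (z + 2) (z + 4), with roots -4, -2, 3.

-4, -2, 3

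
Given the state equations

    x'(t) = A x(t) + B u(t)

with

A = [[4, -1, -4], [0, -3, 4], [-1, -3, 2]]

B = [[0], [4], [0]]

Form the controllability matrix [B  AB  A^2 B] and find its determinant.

AB = [[-4], [-12], [-12]]
A^2B = [[44], [-12], [16]]
Controllability matrix C = [B  AB  A^2B] = [[0, -4, 44], [4, -12, -12], [0, -12, 16]]
Expanding along the first row, det(C) = 0·((-12)·16 - (-12)·(-12)) - (-4)·(4·16 - (-12)·0) + 44·(4·(-12) - (-12)·0) = 0·(-336) - (-4)·64 + 44·(-48) = -1856
Since det(C) ≠ 0, rank(C) = 3 and the system is completely controllable.

-1856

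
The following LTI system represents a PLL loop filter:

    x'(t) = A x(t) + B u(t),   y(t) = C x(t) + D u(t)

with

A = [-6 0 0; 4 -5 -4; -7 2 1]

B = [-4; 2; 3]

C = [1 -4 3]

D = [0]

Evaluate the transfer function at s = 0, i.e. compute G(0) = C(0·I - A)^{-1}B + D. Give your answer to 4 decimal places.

76.3333

G(0) = C(-A)^{-1}B + D = -C A^{-1} B + D.
det A = -18, so A^{-1} = (1/-18)·adj(A) = [[-1/6, 0, 0], [-4/3, 1/3, 4/3], [3/2, -2/3, -5/3]]
A^{-1} B = [2/3, 10, -37/3]^T
C A^{-1} B = -229/3
G(0) = D - C A^{-1} B = 0 - (-229/3) = 229/3 ≈ 76.3333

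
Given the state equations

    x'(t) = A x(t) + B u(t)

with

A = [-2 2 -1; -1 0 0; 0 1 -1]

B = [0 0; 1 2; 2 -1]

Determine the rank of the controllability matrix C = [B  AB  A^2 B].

AB = [[0, 5], [0, 0], [-1, 3]]
A^2B = [[1, -13], [0, -5], [1, -3]]
Controllability matrix C = [B  AB  A^2B] = [[0, 0, 0, 5, 1, -13], [1, 2, 0, 0, 0, -5], [2, -1, -1, 3, 1, -3]]
Take the 3×3 submatrix of C formed by columns 1, 2, 4: [[0, 0, 5], [1, 2, 0], [2, -1, 3]]. Its determinant is 0·(2·3 - 0·(-1)) - 0·(1·3 - 0·2) + 5·(1·(-1) - 2·2) = 0·6 - 0·3 + 5·(-5) = -25 ≠ 0.
So rank(C) ≥ 3; since C has 3 rows, rank(C) = 3.
rank(C) = 3 = n, so the pair (A, B) is completely controllable.

3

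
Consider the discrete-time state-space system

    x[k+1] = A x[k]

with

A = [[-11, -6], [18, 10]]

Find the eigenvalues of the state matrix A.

det(zI - A) = z^2 - (tr A)z + det A, with tr A = (-11) + 10 = -1 and det A = (-11)·10 - (-6)·18 = -110 - (-108) = -2.
So p(z) = det(zI - A) = z^2 + z - 2.
Factor z^2 + z - 2: two numbers with sum -1 and product -2 are 1 and -2, so z^2 + z - 2 = (z - 1)(z + 2).
Hence p(z) = (z - 1) (z + 2), with roots -2, 1.

-2, 1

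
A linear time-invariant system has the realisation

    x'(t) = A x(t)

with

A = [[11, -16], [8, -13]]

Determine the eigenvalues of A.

-5, 3

det(sI - A) = s^2 - (tr A)s + det A, with tr A = 11 + (-13) = -2 and det A = 11·(-13) - (-16)·8 = -143 - (-128) = -15.
So p(s) = det(sI - A) = s^2 + 2s - 15.
Factor s^2 + 2s - 15: two numbers with sum -2 and product -15 are 3 and -5, so s^2 + 2s - 15 = (s - 3)(s + 5).
Hence p(s) = (s - 3) (s + 5), with roots -5, 3.
At least one eigenvalue has non-negative real part, so the system is not asymptotically stable.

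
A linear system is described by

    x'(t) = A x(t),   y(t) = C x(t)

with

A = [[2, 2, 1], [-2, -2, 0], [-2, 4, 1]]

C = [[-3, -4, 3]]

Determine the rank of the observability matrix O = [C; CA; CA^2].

CA = [[-4, 14, 0]]
CA^2 = [[-36, -36, -4]]
Observability matrix O = [C; CA; CA^2] = [[-3, -4, 3], [-4, 14, 0], [-36, -36, -4]]
det(O) = (-3)·(14·(-4) - 0·(-36)) - (-4)·((-4)·(-4) - 0·(-36)) + 3·((-4)·(-36) - 14·(-36)) = (-3)·(-56) - (-4)·16 + 3·648 = 2176 ≠ 0, so rank(O) = 3.
rank(O) = 3 = n, so the pair (A, C) is completely observable.

3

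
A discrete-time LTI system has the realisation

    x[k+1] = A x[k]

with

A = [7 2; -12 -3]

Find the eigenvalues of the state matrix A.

det(zI - A) = z^2 - (tr A)z + det A, with tr A = 7 + (-3) = 4 and det A = 7·(-3) - 2·(-12) = -21 - (-24) = 3.
So p(z) = det(zI - A) = z^2 - 4z + 3.
Factor z^2 - 4z + 3: two numbers with sum 4 and product 3 are 3 and 1, so z^2 - 4z + 3 = (z - 3)(z - 1).
Hence p(z) = (z - 3) (z - 1), with roots 1, 3.

1, 3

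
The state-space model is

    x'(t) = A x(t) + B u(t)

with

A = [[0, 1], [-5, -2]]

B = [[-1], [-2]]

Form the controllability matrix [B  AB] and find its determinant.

-13

AB = [[-2], [9]]
Controllability matrix C = [B  AB] = [[-1, -2], [-2, 9]]
det(C) = (-1)·9 - (-2)·(-2) = -9 - 4 = -13
Since det(C) ≠ 0, rank(C) = 2 and the system is completely controllable.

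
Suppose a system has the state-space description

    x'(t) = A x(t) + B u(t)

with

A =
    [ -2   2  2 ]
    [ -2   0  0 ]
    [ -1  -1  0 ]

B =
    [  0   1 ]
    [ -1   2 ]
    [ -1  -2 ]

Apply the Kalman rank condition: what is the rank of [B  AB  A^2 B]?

3

AB = [[-4, -2], [0, -2], [1, -3]]
A^2B = [[10, -6], [8, 4], [4, 4]]
Controllability matrix C = [B  AB  A^2B] = [[0, 1, -4, -2, 10, -6], [-1, 2, 0, -2, 8, 4], [-1, -2, 1, -3, 4, 4]]
Take the 3×3 submatrix of C formed by columns 1, 2, 3: [[0, 1, -4], [-1, 2, 0], [-1, -2, 1]]. Its determinant is 0·(2·1 - 0·(-2)) - 1·((-1)·1 - 0·(-1)) + (-4)·((-1)·(-2) - 2·(-1)) = 0·2 - 1·(-1) + (-4)·4 = -15 ≠ 0.
So rank(C) ≥ 3; since C has 3 rows, rank(C) = 3.
rank(C) = 3 = n, so the pair (A, B) is completely controllable.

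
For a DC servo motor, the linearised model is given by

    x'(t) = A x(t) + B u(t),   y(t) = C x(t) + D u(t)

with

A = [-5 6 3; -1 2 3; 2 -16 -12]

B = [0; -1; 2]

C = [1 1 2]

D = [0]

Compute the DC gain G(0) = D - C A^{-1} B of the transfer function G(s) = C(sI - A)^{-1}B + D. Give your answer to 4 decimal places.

0.7500

G(0) = C(-A)^{-1}B + D = -C A^{-1} B + D.
det A = -120, so A^{-1} = (1/-120)·adj(A) = [[-1/5, -1/5, -1/10], [1/20, -9/20, -1/10], [-1/10, 17/30, 1/30]]
A^{-1} B = [0, 1/4, -1/2]^T
C A^{-1} B = -3/4
G(0) = D - C A^{-1} B = 0 - (-3/4) = 3/4 ≈ 0.7500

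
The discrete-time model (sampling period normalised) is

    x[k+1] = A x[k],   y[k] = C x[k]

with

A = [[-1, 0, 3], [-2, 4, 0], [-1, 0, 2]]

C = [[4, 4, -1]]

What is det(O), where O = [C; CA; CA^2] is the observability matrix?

-4996

CA = [[-11, 16, 10]]
CA^2 = [[-31, 64, -13]]
Observability matrix O = [C; CA; CA^2] = [[4, 4, -1], [-11, 16, 10], [-31, 64, -13]]
Expanding along the first row, det(O) = 4·(16·(-13) - 10·64) - 4·((-11)·(-13) - 10·(-31)) + (-1)·((-11)·64 - 16·(-31)) = 4·(-848) - 4·453 + (-1)·(-208) = -4996
Since det(O) ≠ 0, rank(O) = 3 and the system is completely observable.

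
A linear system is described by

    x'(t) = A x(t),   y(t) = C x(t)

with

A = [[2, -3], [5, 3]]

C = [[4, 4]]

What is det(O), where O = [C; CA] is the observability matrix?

-112

CA = [[28, 0]]
Observability matrix O = [C; CA] = [[4, 4], [28, 0]]
det(O) = 4·0 - 4·28 = 0 - 112 = -112
Since det(O) ≠ 0, rank(O) = 2 and the system is completely observable.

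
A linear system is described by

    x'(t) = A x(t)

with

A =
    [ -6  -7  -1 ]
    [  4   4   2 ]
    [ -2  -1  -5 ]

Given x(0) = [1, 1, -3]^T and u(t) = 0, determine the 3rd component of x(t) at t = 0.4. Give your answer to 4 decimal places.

det(sI - A) = s^3 - (tr A)s^2 + (M11 + M22 + M33)s - det A, where Mii is the 2×2 principal minor of A obtained by deleting row i and column i.
tr A = (-6) + 4 + (-5) = -7; M11 = 4·(-5) - 2·(-1) = -20 - (-2) = -18; M22 = (-6)·(-5) - (-1)·(-2) = 30 - 2 = 28; M33 = (-6)·4 - (-7)·4 = -24 - (-28) = 4; sum of minors = 14.
det A = (-6)·(4·(-5) - 2·(-1)) - (-7)·(4·(-5) - 2·(-2)) + (-1)·(4·(-1) - 4·(-2)) = (-6)·(-18) - (-7)·(-16) + (-1)·4 = -8.
So p(s) = det(sI - A) = s^3 + 7s^2 + 14s + 8.
Rational-root test: any integer root divides 8. Testing small divisors, s = -1 works: p(-1) = -1 + 7 + (-14) + 8 = 0, so (s + 1) is a factor.
Dividing, p(s) = (s + 1)(s^2 + 6s + 8).
Factor s^2 + 6s + 8: two numbers with sum -6 and product 8 are -2 and -4, so s^2 + 6s + 8 = (s + 2)(s + 4).
Hence p(s) = (s + 1) (s + 2) (s + 4), with roots -4, -2, -1.
The eigenvalues -4, -2, -1 are distinct and real, so A is diagonalisable and x(t) = e^{At} x(0) = V diag(e^{λ_i t}) V^{-1} x(0), where the columns of V are the eigenvectors.
λ = -4: A - (-4)I = [[-2, -7, -1], [4, 8, 2], [-2, -1, -1]]. v must be orthogonal to every row; (row 1) × (row 2) = [-6, 0, 12], so take v_1 = [1, 0, -2]^T.
λ = -2: A - (-2)I = [[-4, -7, -1], [4, 6, 2], [-2, -1, -3]]. v must be orthogonal to every row; (row 1) × (row 2) = [-8, 4, 4], so take v_2 = [-2, 1, 1]^T.
λ = -1: A - (-1)I = [[-5, -7, -1], [4, 5, 2], [-2, -1, -4]]. v must be orthogonal to every row; (row 1) × (row 2) = [-9, 6, 3], so take v_3 = [-3, 2, 1]^T.
V = [v_1 v_2 v_3] = [[1, -2, -3], [0, 1, 2], [-2, 1, 1]] has det V = 1, so V^{-1} = adj(V)/det V = [[-1, -1, -1], [-4, -5, -2], [2, 3, 1]].
Modal coordinates z(0) = V^{-1} x(0): (-1)·1 + (-1)·1 + (-1)·(-3) = 1; (-4)·1 + (-5)·1 + (-2)·(-3) = -3; 2·1 + 3·1 + 1·(-3) = 2; so z(0) = [1, -3, 2]^T.
x_3(t) = Σ_i (v_i)_3 · z_i(0) · e^{λ_i t} (row 3 of V times the modal terms).
x_3(0.4) = (-2)·1·e^{-4·0.4} + 1·(-3)·e^{-2·0.4} + 1·2·e^{-1·0.4} = (-2)·0.201897 + (-3)·0.449329 + 2·0.670320 = -0.4111.

-0.4111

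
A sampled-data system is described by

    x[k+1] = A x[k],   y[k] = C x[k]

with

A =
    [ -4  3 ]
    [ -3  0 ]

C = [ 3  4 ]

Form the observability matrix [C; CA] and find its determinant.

CA = [[-24, 9]]
Observability matrix O = [C; CA] = [[3, 4], [-24, 9]]
det(O) = 3·9 - 4·(-24) = 27 - (-96) = 123
Since det(O) ≠ 0, rank(O) = 2 and the system is completely observable.

123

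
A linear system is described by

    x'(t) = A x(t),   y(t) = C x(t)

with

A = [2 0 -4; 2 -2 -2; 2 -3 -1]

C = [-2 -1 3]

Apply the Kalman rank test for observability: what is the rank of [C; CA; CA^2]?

2

CA = [[0, -7, 7]]
CA^2 = [[0, -7, 7]]
Observability matrix O = [C; CA; CA^2] = [[-2, -1, 3], [0, -7, 7], [0, -7, 7]]
The columns c1, c2, c3 of O are linearly dependent: c1 + c2 + c3 = 0 (check each entry), so rank(O) ≤ 2.
The 2×2 minor from rows 1, 2, columns 1, 2 is (-2)·(-7) - (-1)·0 = 14 - 0 = 14 ≠ 0, so rank(O) = 2.
rank(O) = 2 < n = 3, so the pair (A, C) is not completely observable.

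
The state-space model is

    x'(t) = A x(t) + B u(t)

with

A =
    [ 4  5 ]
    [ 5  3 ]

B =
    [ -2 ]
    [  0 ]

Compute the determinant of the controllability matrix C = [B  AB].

20

AB = [[-8], [-10]]
Controllability matrix C = [B  AB] = [[-2, -8], [0, -10]]
det(C) = (-2)·(-10) - (-8)·0 = 20 - 0 = 20
Since det(C) ≠ 0, rank(C) = 2 and the system is completely controllable.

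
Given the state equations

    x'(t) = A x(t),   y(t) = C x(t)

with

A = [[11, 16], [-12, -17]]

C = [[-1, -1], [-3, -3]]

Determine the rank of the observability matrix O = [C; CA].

1

CA = [[1, 1], [3, 3]]
Observability matrix O = [C; CA] = [[-1, -1], [-3, -3], [1, 1], [3, 3]]
Every row of O is a scalar multiple of row 1 = [-1, -1] (multipliers 1, 3, -1, -3), so the rows span a one-dimensional space.
O ≠ 0, hence rank(O) = 1.
rank(O) = 1 < n = 2, so the pair (A, C) is not completely observable.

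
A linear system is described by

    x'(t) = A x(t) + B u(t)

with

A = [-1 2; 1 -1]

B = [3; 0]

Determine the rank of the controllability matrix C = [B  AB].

2

AB = [[-3], [3]]
Controllability matrix C = [B  AB] = [[3, -3], [0, 3]]
det(C) = 3·3 - (-3)·0 = 9 - 0 = 9 ≠ 0, so rank(C) = 2.
rank(C) = 2 = n, so the pair (A, B) is completely controllable.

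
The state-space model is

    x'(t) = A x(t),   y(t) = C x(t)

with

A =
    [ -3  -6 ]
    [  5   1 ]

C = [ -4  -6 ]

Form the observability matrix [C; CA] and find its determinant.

-180

CA = [[-18, 18]]
Observability matrix O = [C; CA] = [[-4, -6], [-18, 18]]
det(O) = (-4)·18 - (-6)·(-18) = -72 - 108 = -180
Since det(O) ≠ 0, rank(O) = 2 and the system is completely observable.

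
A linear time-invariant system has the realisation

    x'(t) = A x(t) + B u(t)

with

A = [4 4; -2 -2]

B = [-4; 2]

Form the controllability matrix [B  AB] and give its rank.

1

AB = [[-8], [4]]
Controllability matrix C = [B  AB] = [[-4, -8], [2, 4]]
Every column of C is a scalar multiple of column 1 = [-4, 2] (multipliers 1, 2), so the columns span a one-dimensional space.
C ≠ 0, hence rank(C) = 1.
rank(C) = 1 < n = 2, so the pair (A, B) is not completely controllable.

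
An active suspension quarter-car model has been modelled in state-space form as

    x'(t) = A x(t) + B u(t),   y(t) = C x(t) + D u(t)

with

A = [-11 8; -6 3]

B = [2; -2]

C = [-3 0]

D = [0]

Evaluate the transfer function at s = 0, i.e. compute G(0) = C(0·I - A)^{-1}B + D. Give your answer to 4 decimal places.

G(0) = C(-A)^{-1}B + D = -C A^{-1} B + D.
det A = 15, so A^{-1} = (1/15)·adj(A) = [[1/5, -8/15], [2/5, -11/15]]
A^{-1} B = [22/15, 34/15]^T
C A^{-1} B = -22/5
G(0) = D - C A^{-1} B = 0 - (-22/5) = 22/5 ≈ 4.4000

4.4000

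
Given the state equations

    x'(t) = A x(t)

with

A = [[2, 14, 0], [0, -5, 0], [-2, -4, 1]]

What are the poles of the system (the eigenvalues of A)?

det(sI - A) = s^3 - (tr A)s^2 + (M11 + M22 + M33)s - det A, where Mii is the 2×2 principal minor of A obtained by deleting row i and column i.
tr A = 2 + (-5) + 1 = -2; M11 = (-5)·1 - 0·(-4) = -5 - 0 = -5; M22 = 2·1 - 0·(-2) = 2 - 0 = 2; M33 = 2·(-5) - 14·0 = -10 - 0 = -10; sum of minors = -13.
det A = 2·((-5)·1 - 0·(-4)) - 14·(0·1 - 0·(-2)) + 0·(0·(-4) - (-5)·(-2)) = 2·(-5) - 14·0 + 0·(-10) = -10.
So p(s) = det(sI - A) = s^3 + 2s^2 - 13s + 10.
Rational-root test: any integer root divides 10. Testing small divisors, s = 1 works: p(1) = 1 + 2 + (-13) + 10 = 0, so (s - 1) is a factor.
Dividing, p(s) = (s - 1)(s^2 + 3s - 10).
Factor s^2 + 3s - 10: two numbers with sum -3 and product -10 are 2 and -5, so s^2 + 3s - 10 = (s - 2)(s + 5).
Hence p(s) = (s - 2) (s - 1) (s + 5), with roots -5, 1, 2.
At least one eigenvalue has non-negative real part, so the system is not asymptotically stable.

-5, 1, 2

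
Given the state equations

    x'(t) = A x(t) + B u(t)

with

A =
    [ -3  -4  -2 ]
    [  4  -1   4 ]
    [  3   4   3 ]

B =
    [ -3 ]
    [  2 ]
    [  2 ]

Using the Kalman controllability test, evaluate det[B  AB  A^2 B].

AB = [[-3], [-6], [5]]
A^2B = [[23], [14], [-18]]
Controllability matrix C = [B  AB  A^2B] = [[-3, -3, 23], [2, -6, 14], [2, 5, -18]]
Expanding along the first row, det(C) = (-3)·((-6)·(-18) - 14·5) - (-3)·(2·(-18) - 14·2) + 23·(2·5 - (-6)·2) = (-3)·38 - (-3)·(-64) + 23·22 = 200
Since det(C) ≠ 0, rank(C) = 3 and the system is completely controllable.

200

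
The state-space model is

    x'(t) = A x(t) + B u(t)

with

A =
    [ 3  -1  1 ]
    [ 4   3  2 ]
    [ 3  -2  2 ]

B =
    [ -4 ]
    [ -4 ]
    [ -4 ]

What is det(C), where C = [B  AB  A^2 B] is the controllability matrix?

AB = [[-12], [-36], [-12]]
A^2B = [[-12], [-180], [12]]
Controllability matrix C = [B  AB  A^2B] = [[-4, -12, -12], [-4, -36, -180], [-4, -12, 12]]
Expanding along the first row, det(C) = (-4)·((-36)·12 - (-180)·(-12)) - (-12)·((-4)·12 - (-180)·(-4)) + (-12)·((-4)·(-12) - (-36)·(-4)) = (-4)·(-2592) - (-12)·(-768) + (-12)·(-96) = 2304
Since det(C) ≠ 0, rank(C) = 3 and the system is completely controllable.

2304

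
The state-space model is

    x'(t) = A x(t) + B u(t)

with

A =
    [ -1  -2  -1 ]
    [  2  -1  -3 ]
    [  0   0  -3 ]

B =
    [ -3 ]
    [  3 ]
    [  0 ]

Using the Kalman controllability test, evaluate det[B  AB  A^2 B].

0

AB = [[-3], [-9], [0]]
A^2B = [[21], [3], [0]]
Controllability matrix C = [B  AB  A^2B] = [[-3, -3, 21], [3, -9, 3], [0, 0, 0]]
Expanding along the first row, det(C) = (-3)·((-9)·0 - 3·0) - (-3)·(3·0 - 3·0) + 21·(3·0 - (-9)·0) = (-3)·0 - (-3)·0 + 21·0 = 0
Since det(C) = 0, rank(C) < 3 and the system is not completely controllable.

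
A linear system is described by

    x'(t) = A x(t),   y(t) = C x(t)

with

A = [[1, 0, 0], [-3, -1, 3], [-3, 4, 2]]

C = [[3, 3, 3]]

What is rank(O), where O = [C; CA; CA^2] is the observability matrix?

CA = [[-15, 9, 15]]
CA^2 = [[-87, 51, 57]]
Observability matrix O = [C; CA; CA^2] = [[3, 3, 3], [-15, 9, 15], [-87, 51, 57]]
det(O) = 3·(9·57 - 15·51) - 3·((-15)·57 - 15·(-87)) + 3·((-15)·51 - 9·(-87)) = 3·(-252) - 3·450 + 3·18 = -2052 ≠ 0, so rank(O) = 3.
rank(O) = 3 = n, so the pair (A, C) is completely observable.

3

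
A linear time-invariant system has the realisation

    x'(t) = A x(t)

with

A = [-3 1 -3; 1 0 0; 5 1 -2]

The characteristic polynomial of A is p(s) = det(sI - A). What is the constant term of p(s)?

1

Expand det(sI - A) for the 3×3 matrix.
p(s) = s^3 + 5s^2 + 20s + 1.
(Check: constant term = det(-A) = (-1)^3 det A = 1; coefficient of s^2 = -tr A = 5.)
The constant term is 1.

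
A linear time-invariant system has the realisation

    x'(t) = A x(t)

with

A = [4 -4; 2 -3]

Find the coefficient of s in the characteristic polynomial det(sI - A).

For a 2×2 matrix, det(sI - A) = s^2 - (tr A)s + det A.
tr A = 1, det A = -4.
So p(s) = s^2 - s - 4.
The coefficient of s is -1.

-1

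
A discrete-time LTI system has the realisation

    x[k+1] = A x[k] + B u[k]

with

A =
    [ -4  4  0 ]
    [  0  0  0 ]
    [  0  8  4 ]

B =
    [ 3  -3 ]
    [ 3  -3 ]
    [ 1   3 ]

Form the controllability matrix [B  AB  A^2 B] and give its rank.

AB = [[0, 0], [0, 0], [28, -12]]
A^2B = [[0, 0], [0, 0], [112, -48]]
Controllability matrix C = [B  AB  A^2B] = [[3, -3, 0, 0, 0, 0], [3, -3, 0, 0, 0, 0], [1, 3, 28, -12, 112, -48]]
The rows r1, r2, r3 of C are linearly dependent: -r1 + r2 = 0 (check each entry), so rank(C) ≤ 2.
The 2×2 minor from rows 1, 3, columns 1, 2 is 3·3 - (-3)·1 = 9 - (-3) = 12 ≠ 0, so rank(C) = 2.
rank(C) = 2 < n = 3, so the pair (A, B) is not completely controllable.

2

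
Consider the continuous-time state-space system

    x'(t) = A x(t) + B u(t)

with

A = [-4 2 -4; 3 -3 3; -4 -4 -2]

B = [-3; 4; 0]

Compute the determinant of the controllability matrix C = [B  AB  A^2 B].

160

AB = [[20], [-21], [-4]]
A^2B = [[-106], [111], [12]]
Controllability matrix C = [B  AB  A^2B] = [[-3, 20, -106], [4, -21, 111], [0, -4, 12]]
Expanding along the first row, det(C) = (-3)·((-21)·12 - 111·(-4)) - 20·(4·12 - 111·0) + (-106)·(4·(-4) - (-21)·0) = (-3)·192 - 20·48 + (-106)·(-16) = 160
Since det(C) ≠ 0, rank(C) = 3 and the system is completely controllable.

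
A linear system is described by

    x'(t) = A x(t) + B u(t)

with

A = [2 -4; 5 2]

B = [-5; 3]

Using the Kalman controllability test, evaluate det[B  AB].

161

AB = [[-22], [-19]]
Controllability matrix C = [B  AB] = [[-5, -22], [3, -19]]
det(C) = (-5)·(-19) - (-22)·3 = 95 - (-66) = 161
Since det(C) ≠ 0, rank(C) = 2 and the system is completely controllable.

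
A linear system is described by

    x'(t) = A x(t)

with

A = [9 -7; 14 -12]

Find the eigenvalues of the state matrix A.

-5, 2

det(sI - A) = s^2 - (tr A)s + det A, with tr A = 9 + (-12) = -3 and det A = 9·(-12) - (-7)·14 = -108 - (-98) = -10.
So p(s) = det(sI - A) = s^2 + 3s - 10.
Factor s^2 + 3s - 10: two numbers with sum -3 and product -10 are 2 and -5, so s^2 + 3s - 10 = (s - 2)(s + 5).
Hence p(s) = (s - 2) (s + 5), with roots -5, 2.
At least one eigenvalue has non-negative real part, so the system is not asymptotically stable.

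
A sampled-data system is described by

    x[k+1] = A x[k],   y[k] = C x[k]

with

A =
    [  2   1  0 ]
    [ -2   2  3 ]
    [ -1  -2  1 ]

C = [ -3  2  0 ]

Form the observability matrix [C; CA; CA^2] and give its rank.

CA = [[-10, 1, 6]]
CA^2 = [[-28, -20, 9]]
Observability matrix O = [C; CA; CA^2] = [[-3, 2, 0], [-10, 1, 6], [-28, -20, 9]]
det(O) = (-3)·(1·9 - 6·(-20)) - 2·((-10)·9 - 6·(-28)) + 0·((-10)·(-20) - 1·(-28)) = (-3)·129 - 2·78 + 0·228 = -543 ≠ 0, so rank(O) = 3.
rank(O) = 3 = n, so the pair (A, C) is completely observable.

3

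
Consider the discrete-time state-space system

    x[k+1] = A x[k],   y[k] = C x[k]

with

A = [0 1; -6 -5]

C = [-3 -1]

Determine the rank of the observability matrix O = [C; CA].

CA = [[6, 2]]
Observability matrix O = [C; CA] = [[-3, -1], [6, 2]]
Every row of O is a scalar multiple of row 1 = [-3, -1] (multipliers 1, -2), so the rows span a one-dimensional space.
O ≠ 0, hence rank(O) = 1.
rank(O) = 1 < n = 2, so the pair (A, C) is not completely observable.

1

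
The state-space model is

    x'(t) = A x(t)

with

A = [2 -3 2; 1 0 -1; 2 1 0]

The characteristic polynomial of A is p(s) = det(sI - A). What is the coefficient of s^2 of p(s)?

Expand det(sI - A) for the 3×3 matrix.
p(s) = s^3 - 2s^2 - 10.
(Check: constant term = det(-A) = (-1)^3 det A = -10; coefficient of s^2 = -tr A = -2.)
The coefficient of s^2 is -2.

-2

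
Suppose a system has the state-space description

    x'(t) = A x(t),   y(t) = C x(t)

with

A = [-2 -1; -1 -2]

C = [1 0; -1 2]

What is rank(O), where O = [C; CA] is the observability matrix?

CA = [[-2, -1], [0, -3]]
Observability matrix O = [C; CA] = [[1, 0], [-1, 2], [-2, -1], [0, -3]]
Take the 2×2 submatrix of O formed by rows 1, 2: [[1, 0], [-1, 2]]. Its determinant is 1·2 - 0·(-1) = 2 - 0 = 2 ≠ 0.
So rank(O) ≥ 2; since O has 2 columns, rank(O) = 2.
rank(O) = 2 = n, so the pair (A, C) is completely observable.

2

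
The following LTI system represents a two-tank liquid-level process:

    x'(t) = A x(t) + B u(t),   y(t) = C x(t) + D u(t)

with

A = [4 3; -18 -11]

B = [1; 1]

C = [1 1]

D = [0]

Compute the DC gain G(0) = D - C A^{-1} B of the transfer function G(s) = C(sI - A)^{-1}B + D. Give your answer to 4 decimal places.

G(0) = C(-A)^{-1}B + D = -C A^{-1} B + D.
det A = 10, so A^{-1} = (1/10)·adj(A) = [[-11/10, -3/10], [9/5, 2/5]]
A^{-1} B = [-7/5, 11/5]^T
C A^{-1} B = 4/5
G(0) = D - C A^{-1} B = 0 - (4/5) = -4/5 ≈ -0.8000

-0.8000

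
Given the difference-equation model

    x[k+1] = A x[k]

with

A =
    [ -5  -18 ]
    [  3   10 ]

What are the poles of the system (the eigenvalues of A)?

1, 4

det(zI - A) = z^2 - (tr A)z + det A, with tr A = (-5) + 10 = 5 and det A = (-5)·10 - (-18)·3 = -50 - (-54) = 4.
So p(z) = det(zI - A) = z^2 - 5z + 4.
Factor z^2 - 5z + 4: two numbers with sum 5 and product 4 are 4 and 1, so z^2 - 5z + 4 = (z - 4)(z - 1).
Hence p(z) = (z - 4) (z - 1), with roots 1, 4.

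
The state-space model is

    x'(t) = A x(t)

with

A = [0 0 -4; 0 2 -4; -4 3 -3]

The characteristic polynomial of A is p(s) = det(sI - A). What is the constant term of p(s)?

Expand det(sI - A) for the 3×3 matrix.
p(s) = s^3 + s^2 - 10s + 32.
(Check: constant term = det(-A) = (-1)^3 det A = 32; coefficient of s^2 = -tr A = 1.)
The constant term is 32.

32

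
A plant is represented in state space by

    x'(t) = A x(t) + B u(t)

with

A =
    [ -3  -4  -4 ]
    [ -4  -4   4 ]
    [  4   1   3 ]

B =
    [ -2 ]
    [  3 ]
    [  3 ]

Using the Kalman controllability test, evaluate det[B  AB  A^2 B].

AB = [[-18], [8], [4]]
A^2B = [[6], [56], [-52]]
Controllability matrix C = [B  AB  A^2B] = [[-2, -18, 6], [3, 8, 56], [3, 4, -52]]
Expanding along the first row, det(C) = (-2)·(8·(-52) - 56·4) - (-18)·(3·(-52) - 56·3) + 6·(3·4 - 8·3) = (-2)·(-640) - (-18)·(-324) + 6·(-12) = -4624
Since det(C) ≠ 0, rank(C) = 3 and the system is completely controllable.

-4624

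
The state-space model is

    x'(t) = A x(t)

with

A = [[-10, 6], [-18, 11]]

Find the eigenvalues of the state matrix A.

-1, 2

det(sI - A) = s^2 - (tr A)s + det A, with tr A = (-10) + 11 = 1 and det A = (-10)·11 - 6·(-18) = -110 - (-108) = -2.
So p(s) = det(sI - A) = s^2 - s - 2.
Factor s^2 - s - 2: two numbers with sum 1 and product -2 are 2 and -1, so s^2 - s - 2 = (s - 2)(s + 1).
Hence p(s) = (s - 2) (s + 1), with roots -1, 2.
At least one eigenvalue has non-negative real part, so the system is not asymptotically stable.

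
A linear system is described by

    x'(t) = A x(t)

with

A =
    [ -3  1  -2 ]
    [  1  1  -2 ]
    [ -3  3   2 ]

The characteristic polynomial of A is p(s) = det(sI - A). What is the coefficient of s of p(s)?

-8

Expand det(sI - A) for the 3×3 matrix.
p(s) = s^3 - 8s + 32.
(Check: constant term = det(-A) = (-1)^3 det A = 32; coefficient of s^2 = -tr A = 0.)
The coefficient of s is -8.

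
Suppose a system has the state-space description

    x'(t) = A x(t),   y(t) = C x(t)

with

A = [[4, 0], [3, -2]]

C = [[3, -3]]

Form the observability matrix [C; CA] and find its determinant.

CA = [[3, 6]]
Observability matrix O = [C; CA] = [[3, -3], [3, 6]]
det(O) = 3·6 - (-3)·3 = 18 - (-9) = 27
Since det(O) ≠ 0, rank(O) = 2 and the system is completely observable.

27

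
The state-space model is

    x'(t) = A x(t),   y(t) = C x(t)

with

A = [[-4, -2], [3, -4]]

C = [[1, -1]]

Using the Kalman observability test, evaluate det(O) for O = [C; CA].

-5

CA = [[-7, 2]]
Observability matrix O = [C; CA] = [[1, -1], [-7, 2]]
det(O) = 1·2 - (-1)·(-7) = 2 - 7 = -5
Since det(O) ≠ 0, rank(O) = 2 and the system is completely observable.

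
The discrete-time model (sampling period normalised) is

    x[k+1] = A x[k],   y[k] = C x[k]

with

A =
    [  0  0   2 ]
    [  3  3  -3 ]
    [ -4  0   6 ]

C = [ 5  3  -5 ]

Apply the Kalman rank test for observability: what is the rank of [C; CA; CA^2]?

CA = [[29, 9, -29]]
CA^2 = [[143, 27, -143]]
Observability matrix O = [C; CA; CA^2] = [[5, 3, -5], [29, 9, -29], [143, 27, -143]]
The columns c1, c2, c3 of O are linearly dependent: c1 + c3 = 0 (check each entry), so rank(O) ≤ 2.
The 2×2 minor from rows 1, 2, columns 1, 2 is 5·9 - 3·29 = 45 - 87 = -42 ≠ 0, so rank(O) = 2.
rank(O) = 2 < n = 3, so the pair (A, C) is not completely observable.

2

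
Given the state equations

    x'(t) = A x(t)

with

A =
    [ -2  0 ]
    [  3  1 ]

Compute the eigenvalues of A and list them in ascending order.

-2, 1

det(sI - A) = s^2 - (tr A)s + det A, with tr A = (-2) + 1 = -1 and det A = (-2)·1 - 0·3 = -2 - 0 = -2.
So p(s) = det(sI - A) = s^2 + s - 2.
Factor s^2 + s - 2: two numbers with sum -1 and product -2 are 1 and -2, so s^2 + s - 2 = (s - 1)(s + 2).
Hence p(s) = (s - 1) (s + 2), with roots -2, 1.
At least one eigenvalue has non-negative real part, so the system is not asymptotically stable.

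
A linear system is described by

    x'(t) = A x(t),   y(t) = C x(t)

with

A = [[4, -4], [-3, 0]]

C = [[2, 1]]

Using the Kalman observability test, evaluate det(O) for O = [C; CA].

-21

CA = [[5, -8]]
Observability matrix O = [C; CA] = [[2, 1], [5, -8]]
det(O) = 2·(-8) - 1·5 = -16 - 5 = -21
Since det(O) ≠ 0, rank(O) = 2 and the system is completely observable.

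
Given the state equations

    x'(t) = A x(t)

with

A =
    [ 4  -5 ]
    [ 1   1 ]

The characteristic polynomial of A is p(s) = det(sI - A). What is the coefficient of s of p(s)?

-5

For a 2×2 matrix, det(sI - A) = s^2 - (tr A)s + det A.
tr A = 5, det A = 9.
So p(s) = s^2 - 5s + 9.
The coefficient of s is -5.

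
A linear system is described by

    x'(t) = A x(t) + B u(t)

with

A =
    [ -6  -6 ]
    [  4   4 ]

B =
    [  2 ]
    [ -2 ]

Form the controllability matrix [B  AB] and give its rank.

1

AB = [[0], [0]]
Controllability matrix C = [B  AB] = [[2, 0], [-2, 0]]
Every column of C is a scalar multiple of column 1 = [2, -2] (multipliers 1, 0), so the columns span a one-dimensional space.
C ≠ 0, hence rank(C) = 1.
rank(C) = 1 < n = 2, so the pair (A, B) is not completely controllable.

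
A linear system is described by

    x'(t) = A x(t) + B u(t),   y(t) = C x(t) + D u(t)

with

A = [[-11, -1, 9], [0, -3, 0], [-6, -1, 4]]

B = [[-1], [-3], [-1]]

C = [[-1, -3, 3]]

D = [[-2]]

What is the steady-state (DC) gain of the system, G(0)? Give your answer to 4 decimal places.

1.0000

G(0) = C(-A)^{-1}B + D = -C A^{-1} B + D.
det A = -30, so A^{-1} = (1/-30)·adj(A) = [[2/5, 1/6, -9/10], [0, -1/3, 0], [3/5, 1/6, -11/10]]
A^{-1} B = [0, 1, 0]^T
C A^{-1} B = -3
G(0) = D - C A^{-1} B = -2 - (-3) = 1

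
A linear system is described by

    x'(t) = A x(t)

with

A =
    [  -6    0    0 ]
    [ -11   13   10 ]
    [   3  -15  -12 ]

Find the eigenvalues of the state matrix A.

-6, -2, 3

det(sI - A) = s^3 - (tr A)s^2 + (M11 + M22 + M33)s - det A, where Mii is the 2×2 principal minor of A obtained by deleting row i and column i.
tr A = (-6) + 13 + (-12) = -5; M11 = 13·(-12) - 10·(-15) = -156 - (-150) = -6; M22 = (-6)·(-12) - 0·3 = 72 - 0 = 72; M33 = (-6)·13 - 0·(-11) = -78 - 0 = -78; sum of minors = -12.
det A = (-6)·(13·(-12) - 10·(-15)) - 0·((-11)·(-12) - 10·3) + 0·((-11)·(-15) - 13·3) = (-6)·(-6) - 0·102 + 0·126 = 36.
So p(s) = det(sI - A) = s^3 + 5s^2 - 12s - 36.
Rational-root test: any integer root divides -36. Testing small divisors, s = -2 works: p(-2) = -8 + 20 + 24 + (-36) = 0, so (s + 2) is a factor.
Dividing, p(s) = (s + 2)(s^2 + 3s - 18).
Factor s^2 + 3s - 18: two numbers with sum -3 and product -18 are 3 and -6, so s^2 + 3s - 18 = (s - 3)(s + 6).
Hence p(s) = (s - 3) (s + 2) (s + 6), with roots -6, -2, 3.
At least one eigenvalue has non-negative real part, so the system is not asymptotically stable.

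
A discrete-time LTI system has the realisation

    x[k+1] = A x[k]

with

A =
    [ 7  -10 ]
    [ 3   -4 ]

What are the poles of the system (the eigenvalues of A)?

det(zI - A) = z^2 - (tr A)z + det A, with tr A = 7 + (-4) = 3 and det A = 7·(-4) - (-10)·3 = -28 - (-30) = 2.
So p(z) = det(zI - A) = z^2 - 3z + 2.
Factor z^2 - 3z + 2: two numbers with sum 3 and product 2 are 2 and 1, so z^2 - 3z + 2 = (z - 2)(z - 1).
Hence p(z) = (z - 2) (z - 1), with roots 1, 2.

1, 2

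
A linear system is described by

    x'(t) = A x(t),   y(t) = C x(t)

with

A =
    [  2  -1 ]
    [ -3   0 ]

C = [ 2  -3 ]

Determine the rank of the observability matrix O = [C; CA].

2

CA = [[13, -2]]
Observability matrix O = [C; CA] = [[2, -3], [13, -2]]
det(O) = 2·(-2) - (-3)·13 = -4 - (-39) = 35 ≠ 0, so rank(O) = 2.
rank(O) = 2 = n, so the pair (A, C) is completely observable.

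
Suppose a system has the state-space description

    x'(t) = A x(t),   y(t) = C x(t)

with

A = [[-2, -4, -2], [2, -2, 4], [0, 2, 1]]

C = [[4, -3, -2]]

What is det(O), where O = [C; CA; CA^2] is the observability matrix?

CA = [[-14, -14, -22]]
CA^2 = [[0, 40, -50]]
Observability matrix O = [C; CA; CA^2] = [[4, -3, -2], [-14, -14, -22], [0, 40, -50]]
Expanding along the first row, det(O) = 4·((-14)·(-50) - (-22)·40) - (-3)·((-14)·(-50) - (-22)·0) + (-2)·((-14)·40 - (-14)·0) = 4·1580 - (-3)·700 + (-2)·(-560) = 9540
Since det(O) ≠ 0, rank(O) = 3 and the system is completely observable.

9540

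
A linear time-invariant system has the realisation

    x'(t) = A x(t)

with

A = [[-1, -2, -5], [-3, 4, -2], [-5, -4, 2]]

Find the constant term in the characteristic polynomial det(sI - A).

192

Expand det(sI - A) for the 3×3 matrix.
p(s) = s^3 - 5s^2 - 37s + 192.
(Check: constant term = det(-A) = (-1)^3 det A = 192; coefficient of s^2 = -tr A = -5.)
The constant term is 192.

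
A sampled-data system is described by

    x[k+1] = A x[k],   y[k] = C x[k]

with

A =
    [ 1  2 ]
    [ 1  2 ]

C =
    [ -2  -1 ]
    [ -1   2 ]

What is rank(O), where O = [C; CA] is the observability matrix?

2

CA = [[-3, -6], [1, 2]]
Observability matrix O = [C; CA] = [[-2, -1], [-1, 2], [-3, -6], [1, 2]]
Take the 2×2 submatrix of O formed by rows 1, 2: [[-2, -1], [-1, 2]]. Its determinant is (-2)·2 - (-1)·(-1) = -4 - 1 = -5 ≠ 0.
So rank(O) ≥ 2; since O has 2 columns, rank(O) = 2.
rank(O) = 2 = n, so the pair (A, C) is completely observable.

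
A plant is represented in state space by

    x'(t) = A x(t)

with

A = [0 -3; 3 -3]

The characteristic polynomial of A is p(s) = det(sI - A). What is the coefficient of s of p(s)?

For a 2×2 matrix, det(sI - A) = s^2 - (tr A)s + det A.
tr A = -3, det A = 9.
So p(s) = s^2 + 3s + 9.
The coefficient of s is 3.

3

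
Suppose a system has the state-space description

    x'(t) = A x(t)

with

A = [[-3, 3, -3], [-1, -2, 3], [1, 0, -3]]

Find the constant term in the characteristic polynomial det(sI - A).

Expand det(sI - A) for the 3×3 matrix.
p(s) = s^3 + 8s^2 + 27s + 24.
(Check: constant term = det(-A) = (-1)^3 det A = 24; coefficient of s^2 = -tr A = 8.)
The constant term is 24.

24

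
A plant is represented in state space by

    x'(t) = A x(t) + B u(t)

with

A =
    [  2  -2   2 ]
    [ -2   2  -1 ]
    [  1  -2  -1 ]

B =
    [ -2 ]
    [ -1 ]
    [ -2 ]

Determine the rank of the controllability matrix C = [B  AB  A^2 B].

3

AB = [[-6], [4], [2]]
A^2B = [[-16], [18], [-16]]
Controllability matrix C = [B  AB  A^2B] = [[-2, -6, -16], [-1, 4, 18], [-2, 2, -16]]
det(C) = (-2)·(4·(-16) - 18·2) - (-6)·((-1)·(-16) - 18·(-2)) + (-16)·((-1)·2 - 4·(-2)) = (-2)·(-100) - (-6)·52 + (-16)·6 = 416 ≠ 0, so rank(C) = 3.
rank(C) = 3 = n, so the pair (A, B) is completely controllable.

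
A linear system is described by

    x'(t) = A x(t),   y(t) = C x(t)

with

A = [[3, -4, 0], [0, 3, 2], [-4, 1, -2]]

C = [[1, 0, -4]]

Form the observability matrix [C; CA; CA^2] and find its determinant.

CA = [[19, -8, 8]]
CA^2 = [[25, -92, -32]]
Observability matrix O = [C; CA; CA^2] = [[1, 0, -4], [19, -8, 8], [25, -92, -32]]
Expanding along the first row, det(O) = 1·((-8)·(-32) - 8·(-92)) - 0·(19·(-32) - 8·25) + (-4)·(19·(-92) - (-8)·25) = 1·992 - 0·(-808) + (-4)·(-1548) = 7184
Since det(O) ≠ 0, rank(O) = 3 and the system is completely observable.

7184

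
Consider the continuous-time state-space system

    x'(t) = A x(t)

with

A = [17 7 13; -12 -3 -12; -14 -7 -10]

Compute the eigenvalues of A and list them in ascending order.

-3, 3, 4

det(sI - A) = s^3 - (tr A)s^2 + (M11 + M22 + M33)s - det A, where Mii is the 2×2 principal minor of A obtained by deleting row i and column i.
tr A = 17 + (-3) + (-10) = 4; M11 = (-3)·(-10) - (-12)·(-7) = 30 - 84 = -54; M22 = 17·(-10) - 13·(-14) = -170 - (-182) = 12; M33 = 17·(-3) - 7·(-12) = -51 - (-84) = 33; sum of minors = -9.
det A = 17·((-3)·(-10) - (-12)·(-7)) - 7·((-12)·(-10) - (-12)·(-14)) + 13·((-12)·(-7) - (-3)·(-14)) = 17·(-54) - 7·(-48) + 13·42 = -36.
So p(s) = det(sI - A) = s^3 - 4s^2 - 9s + 36.
Rational-root test: any integer root divides 36. Testing small divisors, s = -3 works: p(-3) = -27 + (-36) + 27 + 36 = 0, so (s + 3) is a factor.
Dividing, p(s) = (s + 3)(s^2 - 7s + 12).
Factor s^2 - 7s + 12: two numbers with sum 7 and product 12 are 4 and 3, so s^2 - 7s + 12 = (s - 4)(s - 3).
Hence p(s) = (s - 4) (s - 3) (s + 3), with roots -3, 3, 4.
At least one eigenvalue has non-negative real part, so the system is not asymptotically stable.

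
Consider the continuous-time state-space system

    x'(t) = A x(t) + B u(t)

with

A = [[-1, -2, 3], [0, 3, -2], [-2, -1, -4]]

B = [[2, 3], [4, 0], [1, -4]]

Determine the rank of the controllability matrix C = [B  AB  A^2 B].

AB = [[-7, -15], [10, 8], [-12, 10]]
A^2B = [[-49, 29], [54, 4], [52, -18]]
Controllability matrix C = [B  AB  A^2B] = [[2, 3, -7, -15, -49, 29], [4, 0, 10, 8, 54, 4], [1, -4, -12, 10, 52, -18]]
Take the 3×3 submatrix of C formed by columns 1, 2, 3: [[2, 3, -7], [4, 0, 10], [1, -4, -12]]. Its determinant is 2·(0·(-12) - 10·(-4)) - 3·(4·(-12) - 10·1) + (-7)·(4·(-4) - 0·1) = 2·40 - 3·(-58) + (-7)·(-16) = 366 ≠ 0.
So rank(C) ≥ 3; since C has 3 rows, rank(C) = 3.
rank(C) = 3 = n, so the pair (A, B) is completely controllable.

3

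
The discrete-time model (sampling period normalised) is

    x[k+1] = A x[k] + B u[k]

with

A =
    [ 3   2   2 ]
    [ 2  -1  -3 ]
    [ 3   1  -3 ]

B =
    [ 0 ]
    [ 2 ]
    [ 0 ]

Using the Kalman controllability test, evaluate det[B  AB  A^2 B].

AB = [[4], [-2], [2]]
A^2B = [[12], [4], [4]]
Controllability matrix C = [B  AB  A^2B] = [[0, 4, 12], [2, -2, 4], [0, 2, 4]]
Expanding along the first row, det(C) = 0·((-2)·4 - 4·2) - 4·(2·4 - 4·0) + 12·(2·2 - (-2)·0) = 0·(-16) - 4·8 + 12·4 = 16
Since det(C) ≠ 0, rank(C) = 3 and the system is completely controllable.

16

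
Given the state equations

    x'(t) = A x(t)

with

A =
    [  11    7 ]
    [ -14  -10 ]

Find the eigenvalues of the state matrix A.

det(sI - A) = s^2 - (tr A)s + det A, with tr A = 11 + (-10) = 1 and det A = 11·(-10) - 7·(-14) = -110 - (-98) = -12.
So p(s) = det(sI - A) = s^2 - s - 12.
Factor s^2 - s - 12: two numbers with sum 1 and product -12 are 4 and -3, so s^2 - s - 12 = (s - 4)(s + 3).
Hence p(s) = (s - 4) (s + 3), with roots -3, 4.
At least one eigenvalue has non-negative real part, so the system is not asymptotically stable.

-3, 4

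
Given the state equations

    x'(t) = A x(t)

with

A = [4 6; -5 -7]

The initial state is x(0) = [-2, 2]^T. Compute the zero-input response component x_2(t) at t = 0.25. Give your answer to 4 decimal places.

1.2131

det(sI - A) = s^2 - (tr A)s + det A, with tr A = 4 + (-7) = -3 and det A = 4·(-7) - 6·(-5) = -28 - (-30) = 2.
So p(s) = det(sI - A) = s^2 + 3s + 2.
Factor s^2 + 3s + 2: two numbers with sum -3 and product 2 are -1 and -2, so s^2 + 3s + 2 = (s + 1)(s + 2).
Hence p(s) = (s + 1) (s + 2), with roots -2, -1.
The eigenvalues -2, -1 are distinct and real, so A is diagonalisable and x(t) = e^{At} x(0) = V diag(e^{λ_i t}) V^{-1} x(0), where the columns of V are the eigenvectors.
λ = -2: A - (-2)I = [[6, 6], [-5, -5]]. Row 1 gives 6·v1 + 6·v2 = 0, so take v_1 = [1, -1]^T.
λ = -1: A - (-1)I = [[5, 6], [-5, -6]]. Row 1 gives 5·v1 + 6·v2 = 0, so take v_2 = [6, -5]^T.
V = [v_1 v_2] = [[1, 6], [-1, -5]] has det V = 1, so V^{-1} = adj(V)/det V = [[-5, -6], [1, 1]].
Modal coordinates z(0) = V^{-1} x(0): (-5)·(-2) + (-6)·2 = -2; 1·(-2) + 1·2 = 0; so z(0) = [-2, 0]^T.
x_2(t) = Σ_i (v_i)_2 · z_i(0) · e^{λ_i t} (row 2 of V times the modal terms).
x_2(0.25) = (-1)·(-2)·e^{-2·0.25} + (-5)·0·e^{-1·0.25} = 2·0.606531 + 0·0.778801 = 1.2131.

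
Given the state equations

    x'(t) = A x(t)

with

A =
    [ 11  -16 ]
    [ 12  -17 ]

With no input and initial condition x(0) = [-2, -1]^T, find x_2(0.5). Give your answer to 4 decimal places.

det(sI - A) = s^2 - (tr A)s + det A, with tr A = 11 + (-17) = -6 and det A = 11·(-17) - (-16)·12 = -187 - (-192) = 5.
So p(s) = det(sI - A) = s^2 + 6s + 5.
Factor s^2 + 6s + 5: two numbers with sum -6 and product 5 are -1 and -5, so s^2 + 6s + 5 = (s + 1)(s + 5).
Hence p(s) = (s + 1) (s + 5), with roots -5, -1.
The eigenvalues -5, -1 are distinct and real, so A is diagonalisable and x(t) = e^{At} x(0) = V diag(e^{λ_i t}) V^{-1} x(0), where the columns of V are the eigenvectors.
λ = -5: A - (-5)I = [[16, -16], [12, -12]]. Row 1 gives 16·v1 + (-16)·v2 = 0, so take v_1 = [1, 1]^T.
λ = -1: A - (-1)I = [[12, -16], [12, -16]]. Row 1 gives 12·v1 + (-16)·v2 = 0, so take v_2 = [4, 3]^T.
V = [v_1 v_2] = [[1, 4], [1, 3]] has det V = -1, so V^{-1} = adj(V)/det V = [[-3, 4], [1, -1]].
Modal coordinates z(0) = V^{-1} x(0): (-3)·(-2) + 4·(-1) = 2; 1·(-2) + (-1)·(-1) = -1; so z(0) = [2, -1]^T.
x_2(t) = Σ_i (v_i)_2 · z_i(0) · e^{λ_i t} (row 2 of V times the modal terms).
x_2(0.5) = 1·2·e^{-5·0.5} + 3·(-1)·e^{-1·0.5} = 2·0.082085 + (-3)·0.606531 = -1.6554.

-1.6554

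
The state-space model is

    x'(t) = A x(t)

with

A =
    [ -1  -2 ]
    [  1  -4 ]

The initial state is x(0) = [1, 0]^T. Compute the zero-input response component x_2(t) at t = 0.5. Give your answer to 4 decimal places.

0.1447

det(sI - A) = s^2 - (tr A)s + det A, with tr A = (-1) + (-4) = -5 and det A = (-1)·(-4) - (-2)·1 = 4 - (-2) = 6.
So p(s) = det(sI - A) = s^2 + 5s + 6.
Factor s^2 + 5s + 6: two numbers with sum -5 and product 6 are -2 and -3, so s^2 + 5s + 6 = (s + 2)(s + 3).
Hence p(s) = (s + 2) (s + 3), with roots -3, -2.
The eigenvalues -3, -2 are distinct and real, so A is diagonalisable and x(t) = e^{At} x(0) = V diag(e^{λ_i t}) V^{-1} x(0), where the columns of V are the eigenvectors.
λ = -3: A - (-3)I = [[2, -2], [1, -1]]. Row 1 gives 2·v1 + (-2)·v2 = 0, so take v_1 = [-1, -1]^T.
λ = -2: A - (-2)I = [[1, -2], [1, -2]]. Row 1 gives 1·v1 + (-2)·v2 = 0, so take v_2 = [2, 1]^T.
V = [v_1 v_2] = [[-1, 2], [-1, 1]] has det V = 1, so V^{-1} = adj(V)/det V = [[1, -2], [1, -1]].
Modal coordinates z(0) = V^{-1} x(0): 1·1 + (-2)·0 = 1; 1·1 + (-1)·0 = 1; so z(0) = [1, 1]^T.
x_2(t) = Σ_i (v_i)_2 · z_i(0) · e^{λ_i t} (row 2 of V times the modal terms).
x_2(0.5) = (-1)·1·e^{-3·0.5} + 1·1·e^{-2·0.5} = (-1)·0.223130 + 1·0.367879 = 0.1447.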